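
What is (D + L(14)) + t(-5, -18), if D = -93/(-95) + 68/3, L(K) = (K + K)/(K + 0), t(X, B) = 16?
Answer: 11869/285 ≈ 41.646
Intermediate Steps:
L(K) = 2 (L(K) = (2*K)/K = 2)
D = 6739/285 (D = -93*(-1/95) + 68*(⅓) = 93/95 + 68/3 = 6739/285 ≈ 23.646)
(D + L(14)) + t(-5, -18) = (6739/285 + 2) + 16 = 7309/285 + 16 = 11869/285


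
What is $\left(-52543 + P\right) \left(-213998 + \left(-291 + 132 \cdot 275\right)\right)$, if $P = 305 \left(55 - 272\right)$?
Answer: $21132277992$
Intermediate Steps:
$P = -66185$ ($P = 305 \left(-217\right) = -66185$)
$\left(-52543 + P\right) \left(-213998 + \left(-291 + 132 \cdot 275\right)\right) = \left(-52543 - 66185\right) \left(-213998 + \left(-291 + 132 \cdot 275\right)\right) = - 118728 \left(-213998 + \left(-291 + 36300\right)\right) = - 118728 \left(-213998 + 36009\right) = \left(-118728\right) \left(-177989\right) = 21132277992$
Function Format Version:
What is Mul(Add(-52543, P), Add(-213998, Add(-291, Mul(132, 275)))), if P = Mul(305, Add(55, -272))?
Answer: 21132277992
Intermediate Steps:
P = -66185 (P = Mul(305, -217) = -66185)
Mul(Add(-52543, P), Add(-213998, Add(-291, Mul(132, 275)))) = Mul(Add(-52543, -66185), Add(-213998, Add(-291, Mul(132, 275)))) = Mul(-118728, Add(-213998, Add(-291, 36300))) = Mul(-118728, Add(-213998, 36009)) = Mul(-118728, -177989) = 21132277992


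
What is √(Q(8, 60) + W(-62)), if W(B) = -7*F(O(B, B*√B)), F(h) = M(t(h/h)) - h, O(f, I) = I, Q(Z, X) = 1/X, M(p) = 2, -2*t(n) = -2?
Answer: √(-12585 - 390600*I*√62)/30 ≈ 41.251 - 41.421*I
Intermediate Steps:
t(n) = 1 (t(n) = -½*(-2) = 1)
F(h) = 2 - h
W(B) = -14 + 7*B^(3/2) (W(B) = -7*(2 - B*√B) = -7*(2 - B^(3/2)) = -14 + 7*B^(3/2))
√(Q(8, 60) + W(-62)) = √(1/60 + (-14 + 7*(-62)^(3/2))) = √(1/60 + (-14 + 7*(-62*I*√62))) = √(1/60 + (-14 - 434*I*√62)) = √(-839/60 - 434*I*√62)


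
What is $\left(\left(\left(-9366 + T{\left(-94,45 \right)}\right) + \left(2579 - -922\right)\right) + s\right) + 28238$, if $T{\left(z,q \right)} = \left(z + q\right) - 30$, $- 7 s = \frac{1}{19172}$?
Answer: $\frac{2991943975}{134204} \approx 22294.0$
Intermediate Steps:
$s = - \frac{1}{134204}$ ($s = - \frac{1}{7 \cdot 19172} = \left(- \frac{1}{7}\right) \frac{1}{19172} = - \frac{1}{134204} \approx -7.4513 \cdot 10^{-6}$)
$T{\left(z,q \right)} = -30 + q + z$ ($T{\left(z,q \right)} = \left(q + z\right) - 30 = -30 + q + z$)
$\left(\left(\left(-9366 + T{\left(-94,45 \right)}\right) + \left(2579 - -922\right)\right) + s\right) + 28238 = \left(\left(\left(-9366 - 79\right) + \left(2579 - -922\right)\right) - \frac{1}{134204}\right) + 28238 = \left(\left(\left(-9366 - 79\right) + \left(2579 + 922\right)\right) - \frac{1}{134204}\right) + 28238 = \left(\left(-9445 + 3501\right) - \frac{1}{134204}\right) + 28238 = \left(-5944 - \frac{1}{134204}\right) + 28238 = - \frac{797708577}{134204} + 28238 = \frac{2991943975}{134204}$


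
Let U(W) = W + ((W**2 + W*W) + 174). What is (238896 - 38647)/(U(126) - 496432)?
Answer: -28607/66340 ≈ -0.43122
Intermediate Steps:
U(W) = 174 + W + 2*W**2 (U(W) = W + ((W**2 + W**2) + 174) = W + (2*W**2 + 174) = W + (174 + 2*W**2) = 174 + W + 2*W**2)
(238896 - 38647)/(U(126) - 496432) = (238896 - 38647)/((174 + 126 + 2*126**2) - 496432) = 200249/((174 + 126 + 2*15876) - 496432) = 200249/((174 + 126 + 31752) - 496432) = 200249/(32052 - 496432) = 200249/(-464380) = 200249*(-1/464380) = -28607/66340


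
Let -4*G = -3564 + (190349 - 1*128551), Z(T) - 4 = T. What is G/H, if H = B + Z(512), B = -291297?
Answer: 29117/581562 ≈ 0.050067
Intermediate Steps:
Z(T) = 4 + T
G = -29117/2 (G = -(-3564 + (190349 - 1*128551))/4 = -(-3564 + (190349 - 128551))/4 = -(-3564 + 61798)/4 = -¼*58234 = -29117/2 ≈ -14559.)
H = -290781 (H = -291297 + (4 + 512) = -291297 + 516 = -290781)
G/H = -29117/2/(-290781) = -29117/2*(-1/290781) = 29117/581562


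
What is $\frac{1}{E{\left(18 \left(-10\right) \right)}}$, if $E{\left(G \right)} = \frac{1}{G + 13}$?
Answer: $-167$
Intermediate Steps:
$E{\left(G \right)} = \frac{1}{13 + G}$
$\frac{1}{E{\left(18 \left(-10\right) \right)}} = \frac{1}{\frac{1}{13 + 18 \left(-10\right)}} = \frac{1}{\frac{1}{13 - 180}} = \frac{1}{\frac{1}{-167}} = \frac{1}{- \frac{1}{167}} = -167$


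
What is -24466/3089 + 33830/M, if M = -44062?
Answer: -591260881/68053759 ≈ -8.6881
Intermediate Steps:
-24466/3089 + 33830/M = -24466/3089 + 33830/(-44062) = -24466*1/3089 + 33830*(-1/44062) = -24466/3089 - 16915/22031 = -591260881/68053759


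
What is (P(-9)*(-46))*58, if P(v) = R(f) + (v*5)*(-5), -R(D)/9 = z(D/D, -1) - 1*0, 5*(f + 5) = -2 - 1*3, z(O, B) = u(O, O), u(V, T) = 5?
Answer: -480240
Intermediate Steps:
z(O, B) = 5
f = -6 (f = -5 + (-2 - 1*3)/5 = -5 + (-2 - 3)/5 = -5 + (⅕)*(-5) = -5 - 1 = -6)
R(D) = -45 (R(D) = -9*(5 - 1*0) = -9*(5 + 0) = -9*5 = -45)
P(v) = -45 - 25*v (P(v) = -45 + (v*5)*(-5) = -45 + (5*v)*(-5) = -45 - 25*v)
(P(-9)*(-46))*58 = ((-45 - 25*(-9))*(-46))*58 = ((-45 + 225)*(-46))*58 = (180*(-46))*58 = -8280*58 = -480240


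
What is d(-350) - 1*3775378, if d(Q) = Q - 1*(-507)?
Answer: -3775221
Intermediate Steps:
d(Q) = 507 + Q (d(Q) = Q + 507 = 507 + Q)
d(-350) - 1*3775378 = (507 - 350) - 1*3775378 = 157 - 3775378 = -3775221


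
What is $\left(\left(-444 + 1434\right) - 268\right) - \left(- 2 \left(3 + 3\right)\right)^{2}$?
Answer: $578$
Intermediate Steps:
$\left(\left(-444 + 1434\right) - 268\right) - \left(- 2 \left(3 + 3\right)\right)^{2} = \left(990 - 268\right) - \left(\left(-2\right) 6\right)^{2} = 722 - \left(-12\right)^{2} = 722 - 144 = 578$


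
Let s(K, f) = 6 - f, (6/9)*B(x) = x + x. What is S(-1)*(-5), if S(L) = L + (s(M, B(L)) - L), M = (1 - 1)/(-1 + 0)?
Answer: -45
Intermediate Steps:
B(x) = 3*x (B(x) = 3*(x + x)/2 = 3*(2*x)/2 = 3*x)
M = 0 (M = 0/(-1) = 0*(-1) = 0)
S(L) = 6 - 3*L (S(L) = L + ((6 - 3*L) - L) = L + (6 - 4*L) = 6 - 3*L)
S(-1)*(-5) = (6 - 3*(-1))*(-5) = (6 + 3)*(-5) = 9*(-5) = -45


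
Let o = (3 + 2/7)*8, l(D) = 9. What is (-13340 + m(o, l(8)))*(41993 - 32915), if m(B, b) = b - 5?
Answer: -121064208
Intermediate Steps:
o = 184/7 (o = (3 + 2*(1/7))*8 = (3 + 2/7)*8 = (23/7)*8 = 184/7 ≈ 26.286)
m(B, b) = -5 + b
(-13340 + m(o, l(8)))*(41993 - 32915) = (-13340 + (-5 + 9))*(41993 - 32915) = (-13340 + 4)*9078 = -13336*9078 = -121064208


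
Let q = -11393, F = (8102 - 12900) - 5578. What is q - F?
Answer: -1017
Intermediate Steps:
F = -10376 (F = -4798 - 5578 = -10376)
q - F = -11393 - 1*(-10376) = -11393 + 10376 = -1017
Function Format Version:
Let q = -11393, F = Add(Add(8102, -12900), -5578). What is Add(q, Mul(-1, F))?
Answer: -1017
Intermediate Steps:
F = -10376 (F = Add(-4798, -5578) = -10376)
Add(q, Mul(-1, F)) = Add(-11393, Mul(-1, -10376)) = Add(-11393, 10376) = -1017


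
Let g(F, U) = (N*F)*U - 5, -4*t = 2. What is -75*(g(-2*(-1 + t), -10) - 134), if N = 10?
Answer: 32925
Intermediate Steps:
t = -1/2 (t = -1/4*2 = -1/2 ≈ -0.50000)
g(F, U) = -5 + 10*F*U (g(F, U) = (10*F)*U - 5 = 10*F*U - 5 = -5 + 10*F*U)
-75*(g(-2*(-1 + t), -10) - 134) = -75*((-5 + 10*(-2*(-1 - 1/2))*(-10)) - 134) = -75*((-5 + 10*(-2*(-3/2))*(-10)) - 134) = -75*((-5 + 10*3*(-10)) - 134) = -75*((-5 - 300) - 134) = -75*(-305 - 134) = -75*(-439) = 32925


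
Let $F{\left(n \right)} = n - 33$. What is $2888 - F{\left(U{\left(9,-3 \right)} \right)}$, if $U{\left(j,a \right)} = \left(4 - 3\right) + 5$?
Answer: $2915$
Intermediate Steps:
$U{\left(j,a \right)} = 6$ ($U{\left(j,a \right)} = 1 + 5 = 6$)
$F{\left(n \right)} = -33 + n$ ($F{\left(n \right)} = n - 33 = -33 + n$)
$2888 - F{\left(U{\left(9,-3 \right)} \right)} = 2888 - \left(-33 + 6\right) = 2888 - -27 = 2888 + 27 = 2915$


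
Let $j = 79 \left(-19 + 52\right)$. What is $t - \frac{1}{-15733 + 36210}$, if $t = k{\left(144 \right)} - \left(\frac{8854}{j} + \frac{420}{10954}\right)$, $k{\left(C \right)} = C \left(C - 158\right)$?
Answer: $- \frac{590445615809143}{292381643103} \approx -2019.4$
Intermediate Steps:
$j = 2607$ ($j = 79 \cdot 33 = 2607$)
$k{\left(C \right)} = C \left(-158 + C\right)$
$t = - \frac{28834575452}{14278539}$ ($t = 144 \left(-158 + 144\right) - \left(\frac{8854}{2607} + \frac{420}{10954}\right) = 144 \left(-14\right) - \left(8854 \cdot \frac{1}{2607} + 420 \cdot \frac{1}{10954}\right) = -2016 - \left(\frac{8854}{2607} + \frac{210}{5477}\right) = -2016 - \frac{49040828}{14278539} = - \frac{28834575452}{14278539} \approx -2019.4$)
$t - \frac{1}{-15733 + 36210} = - \frac{28834575452}{14278539} - \frac{1}{-15733 + 36210} = - \frac{28834575452}{14278539} - \frac{1}{20477} = - \frac{590445615809143}{292381643103}$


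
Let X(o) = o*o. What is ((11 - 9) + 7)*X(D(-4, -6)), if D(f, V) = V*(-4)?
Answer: 5184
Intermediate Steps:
D(f, V) = -4*V
X(o) = o²
((11 - 9) + 7)*X(D(-4, -6)) = ((11 - 9) + 7)*(-4*(-6))² = (2 + 7)*24² = 9*576 = 5184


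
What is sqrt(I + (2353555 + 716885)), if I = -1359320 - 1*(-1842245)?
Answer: sqrt(3553365) ≈ 1885.0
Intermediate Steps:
I = 482925 (I = -1359320 + 1842245 = 482925)
sqrt(I + (2353555 + 716885)) = sqrt(482925 + (2353555 + 716885)) = sqrt(482925 + 3070440) = sqrt(3553365)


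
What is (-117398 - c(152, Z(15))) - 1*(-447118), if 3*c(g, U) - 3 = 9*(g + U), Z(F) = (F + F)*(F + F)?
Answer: 326563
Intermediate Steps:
Z(F) = 4*F² (Z(F) = (2*F)*(2*F) = 4*F²)
c(g, U) = 1 + 3*U + 3*g (c(g, U) = 1 + (9*(g + U))/3 = 1 + (9*(U + g))/3 = 1 + (9*U + 9*g)/3 = 1 + (3*U + 3*g) = 1 + 3*U + 3*g)
(-117398 - c(152, Z(15))) - 1*(-447118) = (-117398 - (1 + 3*(4*15²) + 3*152)) - 1*(-447118) = (-117398 - (1 + 3*(4*225) + 456)) + 447118 = (-117398 - (1 + 3*900 + 456)) + 447118 = (-117398 - (1 + 2700 + 456)) + 447118 = (-117398 - 1*3157) + 447118 = (-117398 - 3157) + 447118 = -120555 + 447118 = 326563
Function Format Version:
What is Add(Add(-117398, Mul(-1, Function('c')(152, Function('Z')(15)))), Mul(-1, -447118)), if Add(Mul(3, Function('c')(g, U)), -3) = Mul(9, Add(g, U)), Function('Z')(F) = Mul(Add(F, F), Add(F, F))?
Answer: 326563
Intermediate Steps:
Function('Z')(F) = Mul(4, Pow(F, 2)) (Function('Z')(F) = Mul(Mul(2, F), Mul(2, F)) = Mul(4, Pow(F, 2)))
Function('c')(g, U) = Add(1, Mul(3, U), Mul(3, g)) (Function('c')(g, U) = Add(1, Mul(Rational(1, 3), Mul(9, Add(g, U)))) = Add(1, Mul(Rational(1, 3), Mul(9, Add(U, g)))) = Add(1, Mul(Rational(1, 3), Add(Mul(9, U), Mul(9, g)))) = Add(1, Add(Mul(3, U), Mul(3, g))) = Add(1, Mul(3, U), Mul(3, g)))
Add(Add(-117398, Mul(-1, Function('c')(152, Function('Z')(15)))), Mul(-1, -447118)) = Add(Add(-117398, Mul(-1, Add(1, Mul(3, Mul(4, Pow(15, 2))), Mul(3, 152)))), Mul(-1, -447118)) = Add(Add(-117398, Mul(-1, Add(1, Mul(3, Mul(4, 225)), 456))), 447118) = Add(Add(-117398, Mul(-1, Add(1, Mul(3, 900), 456))), 447118) = Add(Add(-117398, Mul(-1, Add(1, 2700, 456))), 447118) = Add(Add(-117398, Mul(-1, 3157)), 447118) = Add(Add(-117398, -3157), 447118) = Add(-120555, 447118) = 326563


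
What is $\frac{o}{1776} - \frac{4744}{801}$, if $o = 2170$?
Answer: $- \frac{1114529}{237096} \approx -4.7008$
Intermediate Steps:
$\frac{o}{1776} - \frac{4744}{801} = \frac{2170}{1776} - \frac{4744}{801} = 2170 \cdot \frac{1}{1776} - \frac{4744}{801} = \frac{1085}{888} - \frac{4744}{801} = - \frac{1114529}{237096}$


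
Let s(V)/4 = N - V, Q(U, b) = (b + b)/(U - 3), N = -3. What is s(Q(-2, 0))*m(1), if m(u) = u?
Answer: -12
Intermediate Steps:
Q(U, b) = 2*b/(-3 + U) (Q(U, b) = (2*b)/(-3 + U) = 2*b/(-3 + U))
s(V) = -12 - 4*V (s(V) = 4*(-3 - V) = -12 - 4*V)
s(Q(-2, 0))*m(1) = (-12 - 8*0/(-3 - 2))*1 = (-12 - 8*0/(-5))*1 = (-12 - 8*0*(-1)/5)*1 = (-12 - 4*0)*1 = (-12 + 0)*1 = -12*1 = -12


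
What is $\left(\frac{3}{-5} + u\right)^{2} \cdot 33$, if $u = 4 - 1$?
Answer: $\frac{4752}{25} \approx 190.08$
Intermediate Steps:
$u = 3$ ($u = 4 - 1 = 3$)
$\left(\frac{3}{-5} + u\right)^{2} \cdot 33 = \left(\frac{3}{-5} + 3\right)^{2} \cdot 33 = \left(3 \left(- \frac{1}{5}\right) + 3\right)^{2} \cdot 33 = \left(- \frac{3}{5} + 3\right)^{2} \cdot 33 = \left(\frac{12}{5}\right)^{2} \cdot 33 = \frac{144}{25} \cdot 33 = \frac{4752}{25}$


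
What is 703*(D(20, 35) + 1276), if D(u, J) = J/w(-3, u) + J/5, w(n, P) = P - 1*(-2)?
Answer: 19867483/22 ≈ 9.0307e+5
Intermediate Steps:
w(n, P) = 2 + P (w(n, P) = P + 2 = 2 + P)
D(u, J) = J/5 + J/(2 + u) (D(u, J) = J/(2 + u) + J/5 = J/5 + J/(2 + u))
703*(D(20, 35) + 1276) = 703*((⅕)*35*(7 + 20)/(2 + 20) + 1276) = 703*((⅕)*35*27/22 + 1276) = 703*((⅕)*35*(1/22)*27 + 1276) = 703*(189/22 + 1276) = 703*(28261/22) = 19867483/22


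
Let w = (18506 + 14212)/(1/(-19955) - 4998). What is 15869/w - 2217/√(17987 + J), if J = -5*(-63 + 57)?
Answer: -226099451297/93269670 - 2217*√18017/18017 ≈ -2440.7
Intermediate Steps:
J = 30 (J = -5*(-6) = 30)
w = -652887690/99735091 (w = 32718/(-1/19955 - 4998) = 32718/(-99735091/19955) = 32718*(-19955/99735091) = -652887690/99735091 ≈ -6.5462)
15869/w - 2217/√(17987 + J) = 15869/(-652887690/99735091) - 2217/√(17987 + 30) = 15869*(-99735091/652887690) - 2217*√18017/18017 = -226099451297/93269670 - 2217*√18017/18017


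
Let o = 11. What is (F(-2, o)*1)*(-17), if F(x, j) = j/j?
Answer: -17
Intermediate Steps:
F(x, j) = 1
(F(-2, o)*1)*(-17) = (1*1)*(-17) = 1*(-17) = -17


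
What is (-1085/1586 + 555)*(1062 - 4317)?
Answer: -2861616975/1586 ≈ -1.8043e+6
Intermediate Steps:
(-1085/1586 + 555)*(1062 - 4317) = (-1085*1/1586 + 555)*(-3255) = (-1085/1586 + 555)*(-3255) = (879145/1586)*(-3255) = -2861616975/1586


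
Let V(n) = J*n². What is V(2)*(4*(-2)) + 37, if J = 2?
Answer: -27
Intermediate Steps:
V(n) = 2*n²
V(2)*(4*(-2)) + 37 = (2*2²)*(4*(-2)) + 37 = (2*4)*(-8) + 37 = 8*(-8) + 37 = -64 + 37 = -27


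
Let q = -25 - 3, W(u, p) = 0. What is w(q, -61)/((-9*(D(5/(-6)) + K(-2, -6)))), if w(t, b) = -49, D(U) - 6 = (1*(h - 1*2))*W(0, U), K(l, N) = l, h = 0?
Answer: 49/36 ≈ 1.3611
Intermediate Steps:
q = -28
D(U) = 6 (D(U) = 6 + (1*(0 - 1*2))*0 = 6 + (1*(0 - 2))*0 = 6 + (1*(-2))*0 = 6 - 2*0 = 6 + 0 = 6)
w(q, -61)/((-9*(D(5/(-6)) + K(-2, -6)))) = -49*(-1/(9*(6 - 2))) = -49/((-9*4)) = -49/(-36) = -49*(-1/36) = 49/36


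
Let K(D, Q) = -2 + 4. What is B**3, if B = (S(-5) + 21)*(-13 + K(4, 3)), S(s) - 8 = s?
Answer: -18399744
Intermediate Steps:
K(D, Q) = 2
S(s) = 8 + s
B = -264 (B = ((8 - 5) + 21)*(-13 + 2) = (3 + 21)*(-11) = 24*(-11) = -264)
B**3 = (-264)**3 = -18399744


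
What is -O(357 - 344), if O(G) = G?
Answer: -13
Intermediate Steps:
-O(357 - 344) = -(357 - 344) = -1*13 = -13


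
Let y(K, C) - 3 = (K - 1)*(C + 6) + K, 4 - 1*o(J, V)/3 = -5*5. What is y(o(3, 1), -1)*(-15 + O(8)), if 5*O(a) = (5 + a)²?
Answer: 9776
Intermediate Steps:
o(J, V) = 87 (o(J, V) = 12 - (-15)*5 = 12 - 3*(-25) = 12 + 75 = 87)
O(a) = (5 + a)²/5
y(K, C) = 3 + K + (-1 + K)*(6 + C) (y(K, C) = 3 + ((K - 1)*(C + 6) + K) = 3 + ((-1 + K)*(6 + C) + K) = 3 + (K + (-1 + K)*(6 + C)) = 3 + K + (-1 + K)*(6 + C))
y(o(3, 1), -1)*(-15 + O(8)) = (-3 - 1*(-1) + 7*87 - 1*87)*(-15 + (5 + 8)²/5) = (-3 + 1 + 609 - 87)*(-15 + (⅕)*13²) = 520*(-15 + (⅕)*169) = 520*(-15 + 169/5) = 520*(94/5) = 9776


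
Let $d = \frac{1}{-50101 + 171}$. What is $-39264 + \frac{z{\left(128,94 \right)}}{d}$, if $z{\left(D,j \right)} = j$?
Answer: $-4732684$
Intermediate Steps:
$d = - \frac{1}{49930}$ ($d = \frac{1}{-49930} = - \frac{1}{49930} \approx -2.0028 \cdot 10^{-5}$)
$-39264 + \frac{z{\left(128,94 \right)}}{d} = -39264 + \frac{94}{- \frac{1}{49930}} = -39264 + 94 \left(-49930\right) = -39264 - 4693420 = -4732684$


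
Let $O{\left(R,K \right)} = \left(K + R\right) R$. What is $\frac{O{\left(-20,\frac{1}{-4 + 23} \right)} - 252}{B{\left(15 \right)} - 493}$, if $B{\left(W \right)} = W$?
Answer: $- \frac{1396}{4541} \approx -0.30742$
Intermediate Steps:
$O{\left(R,K \right)} = R \left(K + R\right)$
$\frac{O{\left(-20,\frac{1}{-4 + 23} \right)} - 252}{B{\left(15 \right)} - 493} = \frac{- 20 \left(\frac{1}{-4 + 23} - 20\right) - 252}{15 - 493} = \frac{- 20 \left(\frac{1}{19} - 20\right) - 252}{-478} = \left(- 20 \left(\frac{1}{19} - 20\right) - 252\right) \left(- \frac{1}{478}\right) = \left(\left(-20\right) \left(- \frac{379}{19}\right) - 252\right) \left(- \frac{1}{478}\right) = \left(\frac{7580}{19} - 252\right) \left(- \frac{1}{478}\right) = \frac{2792}{19} \left(- \frac{1}{478}\right) = - \frac{1396}{4541}$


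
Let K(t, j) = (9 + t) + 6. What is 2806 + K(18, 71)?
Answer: 2839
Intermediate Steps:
K(t, j) = 15 + t
2806 + K(18, 71) = 2806 + (15 + 18) = 2806 + 33 = 2839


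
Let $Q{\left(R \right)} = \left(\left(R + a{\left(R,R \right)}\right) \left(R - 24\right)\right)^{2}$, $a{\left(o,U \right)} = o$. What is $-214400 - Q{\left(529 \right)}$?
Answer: $-285466018500$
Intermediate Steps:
$Q{\left(R \right)} = 4 R^{2} \left(-24 + R\right)^{2}$ ($Q{\left(R \right)} = \left(\left(R + R\right) \left(R - 24\right)\right)^{2} = \left(2 R \left(-24 + R\right)\right)^{2} = 4 R^{2} \left(-24 + R\right)^{2}$)
$-214400 - Q{\left(529 \right)} = -214400 - 4 \cdot 529^{2} \left(-24 + 529\right)^{2} = -214400 - 4 \cdot 279841 \cdot 505^{2} = -214400 - 4 \cdot 279841 \cdot 255025 = -214400 - 285465804100 = -285466018500$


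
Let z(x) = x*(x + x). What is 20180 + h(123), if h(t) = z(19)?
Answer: 20902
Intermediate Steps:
z(x) = 2*x² (z(x) = x*(2*x) = 2*x²)
h(t) = 722 (h(t) = 2*19² = 2*361 = 722)
20180 + h(123) = 20180 + 722 = 20902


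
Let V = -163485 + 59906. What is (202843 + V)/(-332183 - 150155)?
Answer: -49632/241169 ≈ -0.20580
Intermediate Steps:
V = -103579
(202843 + V)/(-332183 - 150155) = (202843 - 103579)/(-332183 - 150155) = 99264/(-482338) = 99264*(-1/482338) = -49632/241169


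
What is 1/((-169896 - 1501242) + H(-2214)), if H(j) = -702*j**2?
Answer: -1/3442731930 ≈ -2.9047e-10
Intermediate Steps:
1/((-169896 - 1501242) + H(-2214)) = 1/((-169896 - 1501242) - 702*(-2214)**2) = 1/(-1671138 - 702*4901796) = 1/(-1671138 - 3441060792) = 1/(-3442731930) = -1/3442731930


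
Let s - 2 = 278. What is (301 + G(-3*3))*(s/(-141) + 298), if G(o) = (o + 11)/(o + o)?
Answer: 113026504/1269 ≈ 89067.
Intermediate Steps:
s = 280 (s = 2 + 278 = 280)
G(o) = (11 + o)/(2*o) (G(o) = (11 + o)/((2*o)) = (11 + o)*(1/(2*o)) = (11 + o)/(2*o))
(301 + G(-3*3))*(s/(-141) + 298) = (301 + (11 - 3*3)/(2*((-3*3))))*(280/(-141) + 298) = (301 + (½)*(11 - 9)/(-9))*(280*(-1/141) + 298) = (301 + (½)*(-⅑)*2)*(-280/141 + 298) = (301 - ⅑)*(41738/141) = (2708/9)*(41738/141) = 113026504/1269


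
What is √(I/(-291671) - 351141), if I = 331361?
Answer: 2*I*√7468088513267803/291671 ≈ 592.57*I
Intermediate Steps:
√(I/(-291671) - 351141) = √(331361/(-291671) - 351141) = √(331361*(-1/291671) - 351141) = √(-331361/291671 - 351141) = √(-102417977972/291671) = 2*I*√7468088513267803/291671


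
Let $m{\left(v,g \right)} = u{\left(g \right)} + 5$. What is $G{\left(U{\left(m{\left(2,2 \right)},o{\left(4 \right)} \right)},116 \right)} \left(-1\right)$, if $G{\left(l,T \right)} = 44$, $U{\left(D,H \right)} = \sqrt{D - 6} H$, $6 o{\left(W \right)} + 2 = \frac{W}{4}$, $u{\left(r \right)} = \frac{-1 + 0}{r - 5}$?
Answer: $-44$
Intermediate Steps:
$u{\left(r \right)} = - \frac{1}{-5 + r}$
$m{\left(v,g \right)} = 5 - \frac{1}{-5 + g}$ ($m{\left(v,g \right)} = - \frac{1}{-5 + g} + 5 = 5 - \frac{1}{-5 + g}$)
$o{\left(W \right)} = - \frac{1}{3} + \frac{W}{24}$ ($o{\left(W \right)} = - \frac{1}{3} + \frac{W \frac{1}{4}}{6} = - \frac{1}{3} + \frac{\frac{1}{4} W}{6} = - \frac{1}{3} + \frac{W}{24}$)
$U{\left(D,H \right)} = H \sqrt{-6 + D}$ ($U{\left(D,H \right)} = \sqrt{-6 + D} H = H \sqrt{-6 + D}$)
$G{\left(U{\left(m{\left(2,2 \right)},o{\left(4 \right)} \right)},116 \right)} \left(-1\right) = 44 \left(-1\right) = -44$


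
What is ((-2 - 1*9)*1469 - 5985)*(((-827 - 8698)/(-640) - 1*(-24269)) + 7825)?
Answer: -711019101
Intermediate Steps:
((-2 - 1*9)*1469 - 5985)*(((-827 - 8698)/(-640) - 1*(-24269)) + 7825) = ((-2 - 9)*1469 - 5985)*((-9525*(-1/640) + 24269) + 7825) = (-11*1469 - 5985)*((1905/128 + 24269) + 7825) = (-16159 - 5985)*(3108337/128 + 7825) = -22144*4109937/128 = -711019101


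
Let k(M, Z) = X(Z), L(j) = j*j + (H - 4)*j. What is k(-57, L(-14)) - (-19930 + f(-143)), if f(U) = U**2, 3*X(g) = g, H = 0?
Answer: -435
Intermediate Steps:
X(g) = g/3
L(j) = j**2 - 4*j (L(j) = j*j + (0 - 4)*j = j**2 - 4*j)
k(M, Z) = Z/3
k(-57, L(-14)) - (-19930 + f(-143)) = (-14*(-4 - 14))/3 - (-19930 + (-143)**2) = (-14*(-18))/3 - (-19930 + 20449) = (1/3)*252 - 1*519 = 84 - 519 = -435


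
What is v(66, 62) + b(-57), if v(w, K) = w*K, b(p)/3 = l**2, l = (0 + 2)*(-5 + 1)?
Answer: 4284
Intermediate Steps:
l = -8 (l = 2*(-4) = -8)
b(p) = 192 (b(p) = 3*(-8)**2 = 3*64 = 192)
v(w, K) = K*w
v(66, 62) + b(-57) = 62*66 + 192 = 4092 + 192 = 4284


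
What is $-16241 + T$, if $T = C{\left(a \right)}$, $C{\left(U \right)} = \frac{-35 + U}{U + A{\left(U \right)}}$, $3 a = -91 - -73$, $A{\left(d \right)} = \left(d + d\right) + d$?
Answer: $- \frac{389743}{24} \approx -16239.0$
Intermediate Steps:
$A{\left(d \right)} = 3 d$ ($A{\left(d \right)} = 2 d + d = 3 d$)
$a = -6$ ($a = \frac{-91 - -73}{3} = \frac{-91 + 73}{3} = \frac{1}{3} \left(-18\right) = -6$)
$C{\left(U \right)} = \frac{-35 + U}{4 U}$ ($C{\left(U \right)} = \frac{-35 + U}{U + 3 U} = \frac{-35 + U}{4 U}$)
$T = \frac{41}{24}$ ($T = \frac{-35 - 6}{4 \left(-6\right)} = \frac{1}{4} \left(- \frac{1}{6}\right) \left(-41\right) = \frac{41}{24} \approx 1.7083$)
$-16241 + T = -16241 + \frac{41}{24} = - \frac{389743}{24}$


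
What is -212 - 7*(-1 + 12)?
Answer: -289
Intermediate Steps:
-212 - 7*(-1 + 12) = -212 - 7*11 = -212 - 1*77 = -212 - 77 = -289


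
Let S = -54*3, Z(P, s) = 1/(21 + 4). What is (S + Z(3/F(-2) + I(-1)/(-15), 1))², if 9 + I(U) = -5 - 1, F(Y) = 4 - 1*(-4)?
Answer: 16394401/625 ≈ 26231.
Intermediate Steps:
F(Y) = 8 (F(Y) = 4 + 4 = 8)
I(U) = -15 (I(U) = -9 + (-5 - 1) = -9 - 6 = -15)
Z(P, s) = 1/25
S = -162
(S + Z(3/F(-2) + I(-1)/(-15), 1))² = (-162 + 1/25)² = (-4049/25)² = 16394401/625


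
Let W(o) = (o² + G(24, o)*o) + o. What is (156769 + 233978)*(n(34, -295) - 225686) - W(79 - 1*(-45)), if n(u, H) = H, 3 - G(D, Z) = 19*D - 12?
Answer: -88301358623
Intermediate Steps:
G(D, Z) = 15 - 19*D (G(D, Z) = 3 - (19*D - 12) = 3 - (-12 + 19*D) = 3 + (12 - 19*D) = 15 - 19*D)
W(o) = o² - 440*o (W(o) = (o² + (15 - 19*24)*o) + o = (o² + (15 - 456)*o) + o = (o² - 441*o) + o = o² - 440*o)
(156769 + 233978)*(n(34, -295) - 225686) - W(79 - 1*(-45)) = (156769 + 233978)*(-295 - 225686) - (79 - 1*(-45))*(-440 + (79 - 1*(-45))) = 390747*(-225981) - (79 + 45)*(-440 + (79 + 45)) = -88301397807 - 124*(-440 + 124) = -88301397807 - 124*(-316) = -88301397807 - 1*(-39184) = -88301397807 + 39184 = -88301358623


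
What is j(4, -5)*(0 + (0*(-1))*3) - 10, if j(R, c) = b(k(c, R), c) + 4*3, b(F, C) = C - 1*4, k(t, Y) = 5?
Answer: -10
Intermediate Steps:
b(F, C) = -4 + C (b(F, C) = C - 4 = -4 + C)
j(R, c) = 8 + c (j(R, c) = (-4 + c) + 4*3 = (-4 + c) + 12 = 8 + c)
j(4, -5)*(0 + (0*(-1))*3) - 10 = (8 - 5)*(0 + (0*(-1))*3) - 10 = 3*(0 + 0*3) - 10 = 3*(0 + 0) - 10 = 3*0 - 10 = 0 - 10 = -10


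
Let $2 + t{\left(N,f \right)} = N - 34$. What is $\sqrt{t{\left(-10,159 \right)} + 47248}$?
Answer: $\sqrt{47202} \approx 217.26$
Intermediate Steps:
$t{\left(N,f \right)} = -36 + N$ ($t{\left(N,f \right)} = -2 + \left(N - 34\right) = -2 + \left(-34 + N\right) = -36 + N$)
$\sqrt{t{\left(-10,159 \right)} + 47248} = \sqrt{\left(-36 - 10\right) + 47248} = \sqrt{-46 + 47248} = \sqrt{47202}$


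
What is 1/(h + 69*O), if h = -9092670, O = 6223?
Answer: -1/8663283 ≈ -1.1543e-7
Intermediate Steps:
1/(h + 69*O) = 1/(-9092670 + 69*6223) = 1/(-9092670 + 429387) = 1/(-8663283) = -1/8663283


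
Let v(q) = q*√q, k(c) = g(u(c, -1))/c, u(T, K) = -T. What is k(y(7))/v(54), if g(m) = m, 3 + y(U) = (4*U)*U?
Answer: -√6/972 ≈ -0.0025201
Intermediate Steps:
y(U) = -3 + 4*U² (y(U) = -3 + (4*U)*U = -3 + 4*U²)
k(c) = -1 (k(c) = (-c)/c = -1)
v(q) = q^(3/2)
k(y(7))/v(54) = -1/(54^(3/2)) = -1/(162*√6) = -√6/972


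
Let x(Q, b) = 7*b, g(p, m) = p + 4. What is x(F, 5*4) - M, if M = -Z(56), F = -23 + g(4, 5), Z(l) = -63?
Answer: 77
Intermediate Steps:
g(p, m) = 4 + p
F = -15 (F = -23 + (4 + 4) = -23 + 8 = -15)
M = 63 (M = -1*(-63) = 63)
x(F, 5*4) - M = 7*(5*4) - 1*63 = 7*20 - 63 = 140 - 63 = 77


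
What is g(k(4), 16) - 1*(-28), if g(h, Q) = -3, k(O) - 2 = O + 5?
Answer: 25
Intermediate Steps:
k(O) = 7 + O (k(O) = 2 + (O + 5) = 2 + (5 + O) = 7 + O)
g(k(4), 16) - 1*(-28) = -3 - 1*(-28) = -3 + 28 = 25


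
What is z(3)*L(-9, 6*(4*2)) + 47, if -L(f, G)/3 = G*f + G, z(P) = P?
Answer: 3503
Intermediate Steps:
L(f, G) = -3*G - 3*G*f (L(f, G) = -3*(G*f + G) = -3*(G + G*f) = -3*G - 3*G*f)
z(3)*L(-9, 6*(4*2)) + 47 = 3*(-3*6*(4*2)*(1 - 9)) + 47 = 3*(-3*6*8*(-8)) + 47 = 3*(-3*48*(-8)) + 47 = 3*1152 + 47 = 3456 + 47 = 3503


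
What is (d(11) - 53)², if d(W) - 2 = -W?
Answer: 3844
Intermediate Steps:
d(W) = 2 - W
(d(11) - 53)² = ((2 - 1*11) - 53)² = ((2 - 11) - 53)² = (-9 - 53)² = (-62)² = 3844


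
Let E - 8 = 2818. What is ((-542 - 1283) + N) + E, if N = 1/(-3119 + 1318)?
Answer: 1802800/1801 ≈ 1001.0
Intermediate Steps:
E = 2826 (E = 8 + 2818 = 2826)
N = -1/1801 (N = 1/(-1801) = -1/1801 ≈ -0.00055525)
((-542 - 1283) + N) + E = ((-542 - 1283) - 1/1801) + 2826 = (-1825 - 1/1801) + 2826 = -3286826/1801 + 2826 = 1802800/1801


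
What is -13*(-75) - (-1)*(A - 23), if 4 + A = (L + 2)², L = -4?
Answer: 952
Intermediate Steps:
A = 0 (A = -4 + (-4 + 2)² = -4 + (-2)² = -4 + 4 = 0)
-13*(-75) - (-1)*(A - 23) = -13*(-75) - (-1)*(0 - 23) = 975 - (-1)*(-23) = 975 - 1*23 = 975 - 23 = 952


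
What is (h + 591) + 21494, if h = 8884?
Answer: 30969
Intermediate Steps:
(h + 591) + 21494 = (8884 + 591) + 21494 = 9475 + 21494 = 30969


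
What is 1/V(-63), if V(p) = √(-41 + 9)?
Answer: -I*√2/8 ≈ -0.17678*I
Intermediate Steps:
V(p) = 4*I*√2 (V(p) = √(-32) = 4*I*√2)
1/V(-63) = 1/(4*I*√2) = -I*√2/8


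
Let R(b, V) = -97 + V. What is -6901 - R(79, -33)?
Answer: -6771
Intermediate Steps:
-6901 - R(79, -33) = -6901 - (-97 - 33) = -6901 - 1*(-130) = -6901 + 130 = -6771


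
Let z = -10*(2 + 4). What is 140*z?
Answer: -8400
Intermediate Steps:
z = -60 (z = -10*6 = -60)
140*z = 140*(-60) = -8400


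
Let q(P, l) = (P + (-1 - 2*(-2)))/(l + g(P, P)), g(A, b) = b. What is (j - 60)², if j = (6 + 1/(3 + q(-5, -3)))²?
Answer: 11669056/28561 ≈ 408.57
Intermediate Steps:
q(P, l) = (3 + P)/(P + l) (q(P, l) = (P + (-1 - 2*(-2)))/(l + P) = (P + (-1 + 4))/(P + l) = (P + 3)/(P + l) = (3 + P)/(P + l))
j = 6724/169 (j = (6 + 1/(3 + (3 - 5)/(-5 - 3)))² = (6 + 1/(3 - 2/(-8)))² = (6 + 1/(3 - ⅛*(-2)))² = (6 + 1/(3 + ¼))² = (6 + 1/(13/4))² = (6 + 4/13)² = (82/13)² = 6724/169 ≈ 39.787)
(j - 60)² = (6724/169 - 60)² = (-3416/169)² = 11669056/28561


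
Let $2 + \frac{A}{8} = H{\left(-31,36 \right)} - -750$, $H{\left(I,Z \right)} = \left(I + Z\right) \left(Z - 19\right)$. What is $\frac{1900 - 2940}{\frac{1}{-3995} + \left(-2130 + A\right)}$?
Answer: $- \frac{319600}{1393333} \approx -0.22938$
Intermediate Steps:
$H{\left(I,Z \right)} = \left(-19 + Z\right) \left(I + Z\right)$ ($H{\left(I,Z \right)} = \left(I + Z\right) \left(-19 + Z\right) = \left(-19 + Z\right) \left(I + Z\right)$)
$A = 6664$ ($A = -16 + 8 \left(\left(36^{2} - -589 - 684 - 1116\right) - -750\right) = -16 + 8 \left(\left(1296 + 589 - 684 - 1116\right) + 750\right) = -16 + 8 \left(85 + 750\right) = -16 + 8 \cdot 835 = -16 + 6680 = 6664$)
$\frac{1900 - 2940}{\frac{1}{-3995} + \left(-2130 + A\right)} = \frac{1900 - 2940}{\frac{1}{-3995} + \left(-2130 + 6664\right)} = - \frac{1040}{- \frac{1}{3995} + 4534} = - \frac{1040}{\frac{18113329}{3995}} = \left(-1040\right) \frac{3995}{18113329} = - \frac{319600}{1393333}$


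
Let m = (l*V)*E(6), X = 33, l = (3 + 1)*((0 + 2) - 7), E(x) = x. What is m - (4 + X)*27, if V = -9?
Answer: 81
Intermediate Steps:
l = -20 (l = 4*(2 - 7) = 4*(-5) = -20)
m = 1080 (m = -20*(-9)*6 = 180*6 = 1080)
m - (4 + X)*27 = 1080 - (4 + 33)*27 = 1080 - 37*27 = 1080 - 1*999 = 1080 - 999 = 81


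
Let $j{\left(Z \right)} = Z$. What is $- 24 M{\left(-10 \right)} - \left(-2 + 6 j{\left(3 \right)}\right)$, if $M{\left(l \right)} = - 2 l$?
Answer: $-496$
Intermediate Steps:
$- 24 M{\left(-10 \right)} - \left(-2 + 6 j{\left(3 \right)}\right) = - 24 \left(\left(-2\right) \left(-10\right)\right) + \left(\left(-6\right) 3 + 2\right) = \left(-24\right) 20 + \left(-18 + 2\right) = -480 - 16 = -496$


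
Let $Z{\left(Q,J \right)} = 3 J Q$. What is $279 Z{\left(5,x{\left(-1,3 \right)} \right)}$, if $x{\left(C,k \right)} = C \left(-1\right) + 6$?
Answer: $29295$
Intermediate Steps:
$x{\left(C,k \right)} = 6 - C$ ($x{\left(C,k \right)} = - C + 6 = 6 - C$)
$Z{\left(Q,J \right)} = 3 J Q$
$279 Z{\left(5,x{\left(-1,3 \right)} \right)} = 279 \cdot 3 \left(6 - -1\right) 5 = 279 \cdot 3 \left(6 + 1\right) 5 = 279 \cdot 3 \cdot 7 \cdot 5 = 279 \cdot 105 = 29295$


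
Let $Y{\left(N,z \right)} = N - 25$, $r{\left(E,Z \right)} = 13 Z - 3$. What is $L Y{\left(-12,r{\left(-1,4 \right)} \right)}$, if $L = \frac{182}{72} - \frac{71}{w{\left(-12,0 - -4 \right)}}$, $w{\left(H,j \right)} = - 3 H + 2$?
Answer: $- \frac{16687}{684} \approx -24.396$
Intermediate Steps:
$w{\left(H,j \right)} = 2 - 3 H$
$r{\left(E,Z \right)} = -3 + 13 Z$
$Y{\left(N,z \right)} = -25 + N$ ($Y{\left(N,z \right)} = N - 25 = -25 + N$)
$L = \frac{451}{684}$ ($L = \frac{182}{72} - \frac{71}{2 - -36} = 182 \cdot \frac{1}{72} - \frac{71}{2 + 36} = \frac{91}{36} - \frac{71}{38} = \frac{451}{684} \approx 0.65936$)
$L Y{\left(-12,r{\left(-1,4 \right)} \right)} = \frac{451 \left(-25 - 12\right)}{684} = \frac{451}{684} \left(-37\right) = - \frac{16687}{684}$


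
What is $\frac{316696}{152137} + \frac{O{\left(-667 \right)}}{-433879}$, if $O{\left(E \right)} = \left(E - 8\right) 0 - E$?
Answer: $\frac{137306268405}{66009049423} \approx 2.0801$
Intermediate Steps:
$O{\left(E \right)} = - E$ ($O{\left(E \right)} = \left(-8 + E\right) 0 - E = 0 - E = - E$)
$\frac{316696}{152137} + \frac{O{\left(-667 \right)}}{-433879} = \frac{316696}{152137} + \frac{\left(-1\right) \left(-667\right)}{-433879} = 316696 \cdot \frac{1}{152137} + 667 \left(- \frac{1}{433879}\right) = \frac{316696}{152137} - \frac{667}{433879} = \frac{137306268405}{66009049423}$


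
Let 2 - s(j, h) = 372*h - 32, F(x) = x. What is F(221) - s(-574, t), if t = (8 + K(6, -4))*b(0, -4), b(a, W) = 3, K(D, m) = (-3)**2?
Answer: 19159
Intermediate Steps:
K(D, m) = 9
t = 51 (t = (8 + 9)*3 = 17*3 = 51)
s(j, h) = 34 - 372*h (s(j, h) = 2 - (372*h - 32) = 2 - (-32 + 372*h) = 2 + (32 - 372*h) = 34 - 372*h)
F(221) - s(-574, t) = 221 - (34 - 372*51) = 221 - (34 - 18972) = 221 - 1*(-18938) = 221 + 18938 = 19159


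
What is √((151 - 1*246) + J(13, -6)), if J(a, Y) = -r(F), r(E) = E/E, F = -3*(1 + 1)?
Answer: 4*I*√6 ≈ 9.798*I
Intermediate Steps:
F = -6 (F = -3*2 = -6)
r(E) = 1
J(a, Y) = -1 (J(a, Y) = -1*1 = -1)
√((151 - 1*246) + J(13, -6)) = √((151 - 1*246) - 1) = √((151 - 246) - 1) = √(-95 - 1) = √(-96) = 4*I*√6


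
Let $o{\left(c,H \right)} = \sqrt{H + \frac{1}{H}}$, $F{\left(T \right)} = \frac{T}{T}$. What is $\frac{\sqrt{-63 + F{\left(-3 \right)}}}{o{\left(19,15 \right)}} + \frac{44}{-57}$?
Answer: $- \frac{44}{57} + \frac{i \sqrt{52545}}{113} \approx -0.77193 + 2.0286 i$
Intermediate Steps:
$F{\left(T \right)} = 1$
$\frac{\sqrt{-63 + F{\left(-3 \right)}}}{o{\left(19,15 \right)}} + \frac{44}{-57} = \frac{\sqrt{-63 + 1}}{\sqrt{15 + \frac{1}{15}}} + \frac{44}{-57} = \frac{\sqrt{-62}}{\sqrt{15 + \frac{1}{15}}} + 44 \left(- \frac{1}{57}\right) = \frac{i \sqrt{62}}{\sqrt{\frac{226}{15}}} - \frac{44}{57} = \frac{i \sqrt{62}}{\frac{1}{15} \sqrt{3390}} - \frac{44}{57} = i \sqrt{62} \frac{\sqrt{3390}}{226} - \frac{44}{57} = \frac{i \sqrt{52545}}{113} - \frac{44}{57} = - \frac{44}{57} + \frac{i \sqrt{52545}}{113}$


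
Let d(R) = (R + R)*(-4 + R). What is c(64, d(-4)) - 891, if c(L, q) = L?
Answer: -827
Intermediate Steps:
d(R) = 2*R*(-4 + R) (d(R) = (2*R)*(-4 + R) = 2*R*(-4 + R))
c(64, d(-4)) - 891 = 64 - 891 = -827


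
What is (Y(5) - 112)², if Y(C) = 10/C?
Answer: 12100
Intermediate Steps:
(Y(5) - 112)² = (10/5 - 112)² = (10*(⅕) - 112)² = (2 - 112)² = (-110)² = 12100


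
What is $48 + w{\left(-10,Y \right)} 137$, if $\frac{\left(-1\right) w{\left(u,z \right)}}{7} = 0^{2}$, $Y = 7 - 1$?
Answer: $48$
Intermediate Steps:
$Y = 6$
$w{\left(u,z \right)} = 0$ ($w{\left(u,z \right)} = - 7 \cdot 0^{2} = \left(-7\right) 0 = 0$)
$48 + w{\left(-10,Y \right)} 137 = 48 + 0 \cdot 137 = 48 + 0 = 48$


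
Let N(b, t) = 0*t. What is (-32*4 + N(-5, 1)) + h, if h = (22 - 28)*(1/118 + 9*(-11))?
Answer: 27491/59 ≈ 465.95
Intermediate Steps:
N(b, t) = 0
h = 35043/59 (h = -6*(1/118 - 99) = -6*(-11681/118) = 35043/59 ≈ 593.95)
(-32*4 + N(-5, 1)) + h = (-32*4 + 0) + 35043/59 = (-128 + 0) + 35043/59 = -128 + 35043/59 = 27491/59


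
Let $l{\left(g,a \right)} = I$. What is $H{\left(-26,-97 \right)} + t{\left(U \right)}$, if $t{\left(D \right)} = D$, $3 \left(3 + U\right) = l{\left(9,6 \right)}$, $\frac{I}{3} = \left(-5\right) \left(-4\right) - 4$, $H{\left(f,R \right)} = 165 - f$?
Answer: $204$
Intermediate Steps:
$I = 48$ ($I = 3 \left(\left(-5\right) \left(-4\right) - 4\right) = 3 \left(20 - 4\right) = 3 \cdot 16 = 48$)
$l{\left(g,a \right)} = 48$
$U = 13$ ($U = -3 + \frac{1}{3} \cdot 48 = -3 + 16 = 13$)
$H{\left(-26,-97 \right)} + t{\left(U \right)} = \left(165 - -26\right) + 13 = \left(165 + 26\right) + 13 = 191 + 13 = 204$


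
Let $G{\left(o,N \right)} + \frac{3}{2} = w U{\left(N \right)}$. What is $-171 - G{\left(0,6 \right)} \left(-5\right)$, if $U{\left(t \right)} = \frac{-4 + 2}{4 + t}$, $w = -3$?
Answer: $- \frac{351}{2} \approx -175.5$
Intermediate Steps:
$U{\left(t \right)} = - \frac{2}{4 + t}$
$G{\left(o,N \right)} = - \frac{3}{2} + \frac{6}{4 + N}$ ($G{\left(o,N \right)} = - \frac{3}{2} - 3 \left(- \frac{2}{4 + N}\right) = - \frac{3}{2} + \frac{6}{4 + N}$)
$-171 - G{\left(0,6 \right)} \left(-5\right) = -171 - \left(-3\right) 6 \frac{1}{8 + 2 \cdot 6} \left(-5\right) = -171 - \left(-3\right) 6 \frac{1}{8 + 12} \left(-5\right) = -171 - \left(-3\right) 6 \cdot \frac{1}{20} \left(-5\right) = -171 - \left(- \frac{9}{10}\right) \left(-5\right) = -171 - \frac{9}{2} = - \frac{351}{2}$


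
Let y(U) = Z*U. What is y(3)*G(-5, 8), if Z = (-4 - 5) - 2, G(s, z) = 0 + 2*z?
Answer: -528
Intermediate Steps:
G(s, z) = 2*z
Z = -11 (Z = -9 - 2 = -11)
y(U) = -11*U
y(3)*G(-5, 8) = (-11*3)*(2*8) = -33*16 = -528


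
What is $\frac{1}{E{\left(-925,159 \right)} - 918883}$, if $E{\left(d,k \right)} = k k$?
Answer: $- \frac{1}{893602} \approx -1.1191 \cdot 10^{-6}$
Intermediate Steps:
$E{\left(d,k \right)} = k^{2}$
$\frac{1}{E{\left(-925,159 \right)} - 918883} = \frac{1}{159^{2} - 918883} = \frac{1}{25281 - 918883} = \frac{1}{-893602} = - \frac{1}{893602}$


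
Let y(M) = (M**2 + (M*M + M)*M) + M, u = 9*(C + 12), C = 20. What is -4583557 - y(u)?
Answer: -28637605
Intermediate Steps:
u = 288 (u = 9*(20 + 12) = 9*32 = 288)
y(M) = M + M**2 + M*(M + M**2) (y(M) = (M**2 + (M**2 + M)*M) + M = (M**2 + (M + M**2)*M) + M = (M**2 + M*(M + M**2)) + M = M + M**2 + M*(M + M**2))
-4583557 - y(u) = -4583557 - 288*(1 + 288**2 + 2*288) = -4583557 - 288*(1 + 82944 + 576) = -4583557 - 288*83521 = -4583557 - 1*24054048 = -4583557 - 24054048 = -28637605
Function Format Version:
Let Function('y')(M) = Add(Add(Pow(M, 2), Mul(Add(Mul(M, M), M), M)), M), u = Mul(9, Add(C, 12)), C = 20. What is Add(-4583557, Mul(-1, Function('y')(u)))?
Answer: -28637605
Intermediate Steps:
u = 288 (u = Mul(9, Add(20, 12)) = Mul(9, 32) = 288)
Function('y')(M) = Add(M, Pow(M, 2), Mul(M, Add(M, Pow(M, 2)))) (Function('y')(M) = Add(Add(Pow(M, 2), Mul(Add(Pow(M, 2), M), M)), M) = Add(Add(Pow(M, 2), Mul(Add(M, Pow(M, 2)), M)), M) = Add(Add(Pow(M, 2), Mul(M, Add(M, Pow(M, 2)))), M) = Add(M, Pow(M, 2), Mul(M, Add(M, Pow(M, 2)))))
Add(-4583557, Mul(-1, Function('y')(u))) = Add(-4583557, Mul(-1, Mul(288, Add(1, Pow(288, 2), Mul(2, 288))))) = Add(-4583557, Mul(-1, Mul(288, Add(1, 82944, 576)))) = Add(-4583557, Mul(-1, Mul(288, 83521))) = Add(-4583557, Mul(-1, 24054048)) = Add(-4583557, -24054048) = -28637605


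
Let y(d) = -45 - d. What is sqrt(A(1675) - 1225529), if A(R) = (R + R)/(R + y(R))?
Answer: I*sqrt(11030431)/3 ≈ 1107.1*I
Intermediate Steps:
A(R) = -2*R/45 (A(R) = (R + R)/(R + (-45 - R)) = (2*R)/(-45) = (2*R)*(-1/45) = -2*R/45)
sqrt(A(1675) - 1225529) = sqrt(-2/45*1675 - 1225529) = sqrt(-670/9 - 1225529) = sqrt(-11030431/9) = I*sqrt(11030431)/3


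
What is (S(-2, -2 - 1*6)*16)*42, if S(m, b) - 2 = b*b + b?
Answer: 38976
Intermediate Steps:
S(m, b) = 2 + b + b**2 (S(m, b) = 2 + (b*b + b) = 2 + (b**2 + b) = 2 + (b + b**2) = 2 + b + b**2)
(S(-2, -2 - 1*6)*16)*42 = ((2 + (-2 - 1*6) + (-2 - 1*6)**2)*16)*42 = ((2 + (-2 - 6) + (-2 - 6)**2)*16)*42 = ((2 - 8 + (-8)**2)*16)*42 = ((2 - 8 + 64)*16)*42 = (58*16)*42 = 928*42 = 38976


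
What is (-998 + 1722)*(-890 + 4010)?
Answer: 2258880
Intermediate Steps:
(-998 + 1722)*(-890 + 4010) = 724*3120 = 2258880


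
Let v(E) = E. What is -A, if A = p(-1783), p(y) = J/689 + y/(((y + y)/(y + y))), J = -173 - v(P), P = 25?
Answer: 1228685/689 ≈ 1783.3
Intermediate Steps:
J = -198 (J = -173 - 1*25 = -173 - 25 = -198)
p(y) = -198/689 + y (p(y) = -198/689 + y/(((y + y)/(y + y))) = -198*1/689 + y/(((2*y)/((2*y)))) = -198/689 + y/(((2*y)*(1/(2*y)))) = -198/689 + y/1 = -198/689 + y*1 = -198/689 + y)
A = -1228685/689 (A = -198/689 - 1783 = -1228685/689 ≈ -1783.3)
-A = -1*(-1228685/689) = 1228685/689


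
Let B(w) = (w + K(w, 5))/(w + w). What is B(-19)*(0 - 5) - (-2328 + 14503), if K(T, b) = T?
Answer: -12180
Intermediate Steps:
B(w) = 1 (B(w) = (w + w)/(w + w) = (2*w)/((2*w)) = (2*w)*(1/(2*w)) = 1)
B(-19)*(0 - 5) - (-2328 + 14503) = 1*(0 - 5) - (-2328 + 14503) = 1*(-5) - 1*12175 = -5 - 12175 = -12180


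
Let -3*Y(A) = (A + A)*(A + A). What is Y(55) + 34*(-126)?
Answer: -24952/3 ≈ -8317.3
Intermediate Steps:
Y(A) = -4*A²/3 (Y(A) = -(A + A)*(A + A)/3 = -2*A*2*A/3 = -4*A²/3)
Y(55) + 34*(-126) = -4/3*55² + 34*(-126) = -4/3*3025 - 4284 = -12100/3 - 4284 = -24952/3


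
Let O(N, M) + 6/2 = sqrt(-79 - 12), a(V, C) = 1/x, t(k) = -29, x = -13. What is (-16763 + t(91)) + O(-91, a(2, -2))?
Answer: -16795 + I*sqrt(91) ≈ -16795.0 + 9.5394*I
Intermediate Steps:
a(V, C) = -1/13 (a(V, C) = 1/(-13) = -1/13)
O(N, M) = -3 + I*sqrt(91) (O(N, M) = -3 + sqrt(-79 - 12) = -3 + sqrt(-91) = -3 + I*sqrt(91))
(-16763 + t(91)) + O(-91, a(2, -2)) = (-16763 - 29) + (-3 + I*sqrt(91)) = -16792 + (-3 + I*sqrt(91)) = -16795 + I*sqrt(91)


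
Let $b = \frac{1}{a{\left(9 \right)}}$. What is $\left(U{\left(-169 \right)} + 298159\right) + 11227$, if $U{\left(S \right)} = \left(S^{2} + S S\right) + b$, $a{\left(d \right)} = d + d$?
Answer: $\frac{6597145}{18} \approx 3.6651 \cdot 10^{5}$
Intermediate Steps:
$a{\left(d \right)} = 2 d$
$b = \frac{1}{18}$ ($b = \frac{1}{2 \cdot 9} = \frac{1}{18} \approx 0.055556$)
$U{\left(S \right)} = \frac{1}{18} + 2 S^{2}$ ($U{\left(S \right)} = \left(S^{2} + S S\right) + \frac{1}{18} = \left(S^{2} + S^{2}\right) + \frac{1}{18} = 2 S^{2} + \frac{1}{18} = \frac{1}{18} + 2 S^{2}$)
$\left(U{\left(-169 \right)} + 298159\right) + 11227 = \left(\left(\frac{1}{18} + 2 \left(-169\right)^{2}\right) + 298159\right) + 11227 = \left(\left(\frac{1}{18} + 2 \cdot 28561\right) + 298159\right) + 11227 = \left(\left(\frac{1}{18} + 57122\right) + 298159\right) + 11227 = \left(\frac{1028197}{18} + 298159\right) + 11227 = \frac{6395059}{18} + 11227 = \frac{6597145}{18}$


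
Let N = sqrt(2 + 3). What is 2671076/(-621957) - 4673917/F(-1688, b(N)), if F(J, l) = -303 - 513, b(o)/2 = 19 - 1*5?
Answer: 322755088617/56390768 ≈ 5723.5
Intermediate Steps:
N = sqrt(5) ≈ 2.2361
b(o) = 28 (b(o) = 2*(19 - 1*5) = 2*(19 - 5) = 2*14 = 28)
F(J, l) = -816
2671076/(-621957) - 4673917/F(-1688, b(N)) = 2671076/(-621957) - 4673917/(-816) = 2671076*(-1/621957) - 4673917*(-1/816) = -2671076/621957 + 4673917/816 = 322755088617/56390768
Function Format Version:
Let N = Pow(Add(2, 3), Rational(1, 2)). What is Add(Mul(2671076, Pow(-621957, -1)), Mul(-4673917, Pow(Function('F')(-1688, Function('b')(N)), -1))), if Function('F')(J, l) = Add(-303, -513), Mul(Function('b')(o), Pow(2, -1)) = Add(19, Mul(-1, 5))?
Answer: Rational(322755088617, 56390768) ≈ 5723.5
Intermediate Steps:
N = Pow(5, Rational(1, 2)) ≈ 2.2361
Function('b')(o) = 28 (Function('b')(o) = Mul(2, Add(19, Mul(-1, 5))) = Mul(2, Add(19, -5)) = Mul(2, 14) = 28)
Function('F')(J, l) = -816
Add(Mul(2671076, Pow(-621957, -1)), Mul(-4673917, Pow(Function('F')(-1688, Function('b')(N)), -1))) = Add(Mul(2671076, Pow(-621957, -1)), Mul(-4673917, Pow(-816, -1))) = Add(Mul(2671076, Rational(-1, 621957)), Mul(-4673917, Rational(-1, 816))) = Add(Rational(-2671076, 621957), Rational(4673917, 816)) = Rational(322755088617, 56390768)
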